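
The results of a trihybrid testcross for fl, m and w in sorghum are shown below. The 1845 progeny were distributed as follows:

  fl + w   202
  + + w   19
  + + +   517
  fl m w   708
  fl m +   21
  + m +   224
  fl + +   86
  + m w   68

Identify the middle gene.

w

The two most frequent reciprocal classes, fl m w and + + +, are the parental types, so the F1 was fl m w / + + +.
The two rarest classes, fl m + and + + w, are the double crossovers. Comparing them with the parentals, only the w allele has switched, so w is the middle locus and the order is m – w – fl.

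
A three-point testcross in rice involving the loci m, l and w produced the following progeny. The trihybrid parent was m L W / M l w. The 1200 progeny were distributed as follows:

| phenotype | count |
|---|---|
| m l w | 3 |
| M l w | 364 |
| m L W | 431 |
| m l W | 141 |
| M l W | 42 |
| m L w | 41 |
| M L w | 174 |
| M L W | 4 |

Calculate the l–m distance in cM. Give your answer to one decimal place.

26.8 cM

The two rarest classes, M L W and m l w, are the double crossovers. Comparing them with the parentals, only the m allele has switched, so m is the middle locus and the order is l – m – w.
Crossovers in the l–m interval produce the single-crossover classes m l W and M L w (141 + 174 = 315) plus the double crossovers (7).
RF(l–m) = (315 + 7) / 1200 = 322/1200 = 0.2683 → 26.8 cM.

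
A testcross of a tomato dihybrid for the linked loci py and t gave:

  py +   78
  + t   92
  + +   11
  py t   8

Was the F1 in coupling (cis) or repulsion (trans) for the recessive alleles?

trans

The two most frequent classes are + t (92) and py + (78); these are the parental (non-recombinant) types.
So the F1 carried + t on one chromosome and py + on the other — the recessive alleles are on opposite chromosomes (trans / repulsion).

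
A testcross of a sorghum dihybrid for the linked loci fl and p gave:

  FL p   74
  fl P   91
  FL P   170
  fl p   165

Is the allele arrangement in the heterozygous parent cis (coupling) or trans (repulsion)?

The two most frequent classes are FL P (170) and fl p (165); these are the parental (non-recombinant) types.
So the F1 carried FL P on one chromosome and fl p on the other — the recessive alleles are on the same chromosome (cis / coupling).

cis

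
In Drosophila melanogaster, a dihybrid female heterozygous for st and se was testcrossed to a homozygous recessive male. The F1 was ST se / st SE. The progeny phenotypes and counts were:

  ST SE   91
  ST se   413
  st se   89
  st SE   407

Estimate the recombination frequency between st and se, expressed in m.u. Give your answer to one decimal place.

The recombinant classes are ST SE and st se: 91 + 89 = 180.
Recombination frequency = 180/1000 = 0.1800 ≈ 18.0%, i.e. 18.0 m.u.

18.0 m.u.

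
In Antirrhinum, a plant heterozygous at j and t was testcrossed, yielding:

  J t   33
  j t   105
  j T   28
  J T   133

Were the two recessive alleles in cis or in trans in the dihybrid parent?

The two most frequent classes are J T (133) and j t (105); these are the parental (non-recombinant) types.
So the F1 carried J T on one chromosome and j t on the other — the recessive alleles are on the same chromosome (cis / coupling).

cis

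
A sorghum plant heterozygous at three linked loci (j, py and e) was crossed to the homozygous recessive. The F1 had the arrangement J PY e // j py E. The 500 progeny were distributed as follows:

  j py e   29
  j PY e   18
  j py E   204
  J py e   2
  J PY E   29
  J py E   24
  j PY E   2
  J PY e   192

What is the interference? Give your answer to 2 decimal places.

0.30

The two rarest classes, J py e and j PY E, are the double crossovers. Comparing them with the parentals, only the py allele has switched, so py is the middle locus and the order is e – py – j.
e–py: (58 + 4)/500 = 0.1240; py–j: (42 + 4)/500 = 0.0920.
Expected DCO frequency = 0.1240 × 0.0920 ≈ 0.01141; observed = 4/500 ≈ 0.00800.
Coefficient of coincidence = 0.00800/0.01141 ≈ 0.70; interference = 1 − 0.70 = 0.30.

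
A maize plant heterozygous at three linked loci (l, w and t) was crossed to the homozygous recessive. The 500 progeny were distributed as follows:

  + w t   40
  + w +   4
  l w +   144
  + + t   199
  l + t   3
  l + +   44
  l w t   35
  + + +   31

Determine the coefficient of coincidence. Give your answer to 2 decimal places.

0.53

The two most frequent reciprocal classes, l w + and + + t, are the parental types, so the F1 was l w + / + + t.
The two rarest classes, + w + and l + t, are the double crossovers. Comparing them with the parentals, only the l allele has switched, so l is the middle locus and the order is t – l – w.
t–l: (66 + 7)/500 = 0.1460; l–w: (84 + 7)/500 = 0.1820.
Expected DCO frequency = 0.1460 × 0.1820 ≈ 0.02657; observed = 7/500 ≈ 0.01400.
Coefficient of coincidence = 0.01400/0.02657 ≈ 0.53.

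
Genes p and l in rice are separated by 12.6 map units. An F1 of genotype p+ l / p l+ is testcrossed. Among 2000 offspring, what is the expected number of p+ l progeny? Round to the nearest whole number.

874

A map distance of 12.6 map units corresponds to a recombination frequency of 0.126.
The F1 is p+ l / p l+, so p+ l is a parental gamete class with expected frequency (1 − r)/2 = 0.874/2 = 0.4370.
Expected number = 0.4370 × 2000 = 874.00 ≈ 874.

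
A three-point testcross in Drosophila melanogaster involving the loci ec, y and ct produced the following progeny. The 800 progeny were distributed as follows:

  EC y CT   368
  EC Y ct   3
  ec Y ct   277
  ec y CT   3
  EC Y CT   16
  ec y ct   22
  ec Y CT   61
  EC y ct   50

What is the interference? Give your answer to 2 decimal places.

0.07

The two most frequent reciprocal classes, ec Y ct and EC y CT, are the parental types, so the F1 was ec Y ct / EC y CT.
The two rarest classes, EC Y ct and ec y CT, are the double crossovers. Comparing them with the parentals, only the ec allele has switched, so ec is the middle locus and the order is y – ec – ct.
y–ec: (38 + 6)/800 = 0.0550; ec–ct: (111 + 6)/800 = 0.1462.
Expected DCO frequency = 0.0550 × 0.1462 ≈ 0.00804; observed = 6/800 ≈ 0.00750.
Coefficient of coincidence = 0.00750/0.00804 ≈ 0.93; interference = 1 − 0.93 = 0.07.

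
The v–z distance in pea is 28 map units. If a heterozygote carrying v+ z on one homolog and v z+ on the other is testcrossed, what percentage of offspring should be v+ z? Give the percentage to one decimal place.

36.0%

A map distance of 28 map units corresponds to a recombination frequency of 0.280.
The F1 is v+ z / v z+, so v+ z is a parental gamete class with expected frequency (1 − r)/2 = 0.720/2 = 0.3600.
That is 0.3600 = 36.0% of the progeny.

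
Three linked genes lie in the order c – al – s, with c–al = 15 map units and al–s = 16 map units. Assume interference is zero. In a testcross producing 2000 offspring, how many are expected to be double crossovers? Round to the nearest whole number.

48

Map distances give recombination frequencies of 0.150 and 0.160 for the two intervals.
With no interference, expected double-crossover frequency = 0.150 × 0.160 = 0.02400.
Expected number = 0.02400 × 2000 = 48.00 ≈ 48.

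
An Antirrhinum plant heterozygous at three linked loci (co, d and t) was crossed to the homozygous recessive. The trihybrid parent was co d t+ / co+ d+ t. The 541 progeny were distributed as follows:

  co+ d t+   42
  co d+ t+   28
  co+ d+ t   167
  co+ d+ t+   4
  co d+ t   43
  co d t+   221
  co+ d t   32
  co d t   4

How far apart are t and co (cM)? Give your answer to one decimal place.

The two rarest classes, co d t and co+ d+ t+, are the double crossovers. Comparing them with the parentals, only the t allele has switched, so t is the middle locus and the order is co – t – d.
Crossovers in the co–t interval produce the single-crossover classes co+ d t+ and co d+ t (42 + 43 = 85) plus the double crossovers (8).
RF(co–t) = (85 + 8) / 541 = 93/541 = 0.1719 → 17.2 cM.

17.2 cM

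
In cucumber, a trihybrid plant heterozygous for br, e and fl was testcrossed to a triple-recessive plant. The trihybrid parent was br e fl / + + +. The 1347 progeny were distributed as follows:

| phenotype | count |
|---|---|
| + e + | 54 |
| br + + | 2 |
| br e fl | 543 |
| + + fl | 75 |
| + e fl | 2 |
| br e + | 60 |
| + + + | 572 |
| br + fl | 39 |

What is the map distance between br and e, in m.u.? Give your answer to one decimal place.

7.2 m.u.

The two rarest classes, + e fl and br + +, are the double crossovers. Comparing them with the parentals, only the br allele has switched, so br is the middle locus and the order is e – br – fl.
Crossovers in the e–br interval produce the single-crossover classes br + fl and + e + (39 + 54 = 93) plus the double crossovers (4).
RF(e–br) = (93 + 4) / 1347 = 97/1347 = 0.0720 → 7.2 m.u.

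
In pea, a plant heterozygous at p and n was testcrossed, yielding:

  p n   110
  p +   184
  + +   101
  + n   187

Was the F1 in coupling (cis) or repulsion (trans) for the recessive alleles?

The two most frequent classes are + n (187) and p + (184); these are the parental (non-recombinant) types.
So the F1 carried + n on one chromosome and p + on the other — the recessive alleles are on opposite chromosomes (trans / repulsion).

trans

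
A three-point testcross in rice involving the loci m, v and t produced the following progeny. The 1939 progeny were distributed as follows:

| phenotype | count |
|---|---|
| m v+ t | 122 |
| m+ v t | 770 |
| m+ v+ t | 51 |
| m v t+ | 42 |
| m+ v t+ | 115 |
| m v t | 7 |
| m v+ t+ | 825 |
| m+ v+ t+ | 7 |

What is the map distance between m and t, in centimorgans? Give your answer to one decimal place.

12.9 centimorgans

The two most frequent reciprocal classes, m v+ t+ and m+ v t, are the parental types, so the F1 was m v+ t+ / m+ v t.
The two rarest classes, m+ v+ t+ and m v t, are the double crossovers. Comparing them with the parentals, only the m allele has switched, so m is the middle locus and the order is t – m – v.
Crossovers in the t–m interval produce the single-crossover classes m v+ t and m+ v t+ (122 + 115 = 237) plus the double crossovers (14).
RF(t–m) = (237 + 14) / 1939 = 251/1939 = 0.1294 → 12.9 centimorgans.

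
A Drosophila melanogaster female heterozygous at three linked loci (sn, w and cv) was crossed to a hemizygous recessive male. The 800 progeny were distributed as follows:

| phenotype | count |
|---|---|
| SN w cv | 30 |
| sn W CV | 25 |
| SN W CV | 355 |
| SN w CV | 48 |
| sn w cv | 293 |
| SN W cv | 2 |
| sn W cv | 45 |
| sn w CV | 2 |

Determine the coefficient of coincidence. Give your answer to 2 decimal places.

The two most frequent reciprocal classes, SN W CV and sn w cv, are the parental types, so the F1 was SN W CV / sn w cv.
The two rarest classes, SN W cv and sn w CV, are the double crossovers. Comparing them with the parentals, only the cv allele has switched, so cv is the middle locus and the order is w – cv – sn.
w–cv: (93 + 4)/800 = 0.1212; cv–sn: (55 + 4)/800 = 0.0737.
Expected DCO frequency = 0.1212 × 0.0737 ≈ 0.00893; observed = 4/800 ≈ 0.00500.
Coefficient of coincidence = 0.00500/0.00893 ≈ 0.56.

0.56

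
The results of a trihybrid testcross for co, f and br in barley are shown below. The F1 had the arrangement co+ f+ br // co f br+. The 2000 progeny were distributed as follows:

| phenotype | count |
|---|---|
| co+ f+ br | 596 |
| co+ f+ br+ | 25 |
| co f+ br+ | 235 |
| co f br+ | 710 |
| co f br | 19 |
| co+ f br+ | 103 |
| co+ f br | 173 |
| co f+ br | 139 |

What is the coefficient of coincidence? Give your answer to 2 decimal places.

0.68

The two rarest classes, co+ f+ br+ and co f br, are the double crossovers. Comparing them with the parentals, only the br allele has switched, so br is the middle locus and the order is co – br – f.
co–br: (242 + 44)/2000 = 0.1430; br–f: (408 + 44)/2000 = 0.2260.
Expected DCO frequency = 0.1430 × 0.2260 ≈ 0.03232; observed = 44/2000 ≈ 0.02200.
Coefficient of coincidence = 0.02200/0.03232 ≈ 0.68.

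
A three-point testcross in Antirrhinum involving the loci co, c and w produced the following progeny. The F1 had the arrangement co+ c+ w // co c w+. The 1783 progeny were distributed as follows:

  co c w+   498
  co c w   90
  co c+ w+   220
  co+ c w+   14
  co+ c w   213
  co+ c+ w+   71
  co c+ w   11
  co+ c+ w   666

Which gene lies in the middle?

co

The two rarest classes, co c+ w and co+ c w+, are the double crossovers. Comparing them with the parentals, only the co allele has switched, so co is the middle locus and the order is c – co – w.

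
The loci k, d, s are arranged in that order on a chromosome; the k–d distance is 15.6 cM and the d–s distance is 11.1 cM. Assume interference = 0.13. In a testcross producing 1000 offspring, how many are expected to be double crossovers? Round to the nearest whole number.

Map distances give recombination frequencies of 0.156 and 0.111 for the two intervals.
With interference 0.13 (so coincidence = 0.87), expected double-crossover frequency = 0.156 × 0.111 × 0.87 = 0.01506.
Expected number = 0.01506 × 1000 = 15.06 ≈ 15.

15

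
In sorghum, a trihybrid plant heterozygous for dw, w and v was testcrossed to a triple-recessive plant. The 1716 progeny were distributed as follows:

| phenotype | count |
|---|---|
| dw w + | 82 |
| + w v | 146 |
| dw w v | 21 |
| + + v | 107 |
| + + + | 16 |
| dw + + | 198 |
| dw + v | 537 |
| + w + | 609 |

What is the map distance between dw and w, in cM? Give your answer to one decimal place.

13.2 cM

The two most frequent reciprocal classes, + w + and dw + v, are the parental types, so the F1 was + w + / dw + v.
The two rarest classes, + + + and dw w v, are the double crossovers. Comparing them with the parentals, only the w allele has switched, so w is the middle locus and the order is v – w – dw.
Crossovers in the w–dw interval produce the single-crossover classes dw w + and + + v (82 + 107 = 189) plus the double crossovers (37).
RF(w–dw) = (189 + 37) / 1716 = 226/1716 = 0.1317 → 13.2 cM.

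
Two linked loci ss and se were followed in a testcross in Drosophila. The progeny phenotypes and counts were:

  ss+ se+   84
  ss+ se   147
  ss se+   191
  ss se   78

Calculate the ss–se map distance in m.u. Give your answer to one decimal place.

The two most frequent classes, ss+ se (147) and ss se+ (191), are the parental types, so the F1 was ss+ se / ss se+.
The recombinant classes are ss+ se+ and ss se: 84 + 78 = 162.
Recombination frequency = 162/500 = 0.3240 ≈ 32.4%, i.e. 32.4 m.u.

32.4 m.u.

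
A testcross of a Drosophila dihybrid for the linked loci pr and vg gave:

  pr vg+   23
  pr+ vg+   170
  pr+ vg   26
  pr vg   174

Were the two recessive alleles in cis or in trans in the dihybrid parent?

cis

The two most frequent classes are pr+ vg+ (170) and pr vg (174); these are the parental (non-recombinant) types.
So the F1 carried pr+ vg+ on one chromosome and pr vg on the other — the recessive alleles are on the same chromosome (cis / coupling).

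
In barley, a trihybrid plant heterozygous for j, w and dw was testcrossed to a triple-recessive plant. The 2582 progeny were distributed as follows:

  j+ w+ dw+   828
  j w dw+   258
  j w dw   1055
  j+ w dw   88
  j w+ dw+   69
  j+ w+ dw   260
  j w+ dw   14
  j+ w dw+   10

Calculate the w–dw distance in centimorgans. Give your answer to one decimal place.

21.0 centimorgans

The two most frequent reciprocal classes, j+ w+ dw+ and j w dw, are the parental types, so the F1 was j+ w+ dw+ / j w dw.
The two rarest classes, j+ w dw+ and j w+ dw, are the double crossovers. Comparing them with the parentals, only the w allele has switched, so w is the middle locus and the order is j – w – dw.
Crossovers in the w–dw interval produce the single-crossover classes j+ w+ dw and j w dw+ (260 + 258 = 518) plus the double crossovers (24).
RF(w–dw) = (518 + 24) / 2582 = 542/2582 = 0.2099 → 21.0 centimorgans.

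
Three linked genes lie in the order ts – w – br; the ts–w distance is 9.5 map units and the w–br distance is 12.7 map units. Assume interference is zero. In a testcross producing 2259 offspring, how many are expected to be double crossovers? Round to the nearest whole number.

Map distances give recombination frequencies of 0.095 and 0.127 for the two intervals.
With no interference, expected double-crossover frequency = 0.095 × 0.127 = 0.01207.
Expected number = 0.01207 × 2259 = 27.25 ≈ 27.

27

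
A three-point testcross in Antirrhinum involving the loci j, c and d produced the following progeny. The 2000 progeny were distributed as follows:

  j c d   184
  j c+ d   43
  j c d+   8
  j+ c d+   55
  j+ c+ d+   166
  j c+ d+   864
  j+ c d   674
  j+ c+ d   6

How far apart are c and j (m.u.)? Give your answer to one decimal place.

The two most frequent reciprocal classes, j+ c d and j c+ d+, are the parental types, so the F1 was j+ c d / j c+ d+.
The two rarest classes, j+ c+ d and j c d+, are the double crossovers. Comparing them with the parentals, only the c allele has switched, so c is the middle locus and the order is j – c – d.
Crossovers in the j–c interval produce the single-crossover classes j c d and j+ c+ d+ (184 + 166 = 350) plus the double crossovers (14).
RF(j–c) = (350 + 14) / 2000 = 364/2000 = 0.1820 → 18.2 m.u.

18.2 m.u.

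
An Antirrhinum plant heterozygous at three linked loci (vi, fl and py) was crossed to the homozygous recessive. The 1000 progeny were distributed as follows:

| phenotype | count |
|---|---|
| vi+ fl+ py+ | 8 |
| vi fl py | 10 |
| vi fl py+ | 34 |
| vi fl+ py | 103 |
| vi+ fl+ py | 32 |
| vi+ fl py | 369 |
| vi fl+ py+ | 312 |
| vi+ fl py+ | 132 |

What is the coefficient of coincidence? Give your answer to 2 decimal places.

0.85

The two most frequent reciprocal classes, vi+ fl py and vi fl+ py+, are the parental types, so the F1 was vi+ fl py / vi fl+ py+.
The two rarest classes, vi fl py and vi+ fl+ py+, are the double crossovers. Comparing them with the parentals, only the vi allele has switched, so vi is the middle locus and the order is fl – vi – py.
fl–vi: (66 + 18)/1000 = 0.0840; vi–py: (235 + 18)/1000 = 0.2530.
Expected DCO frequency = 0.0840 × 0.2530 ≈ 0.02125; observed = 18/1000 ≈ 0.01800.
Coefficient of coincidence = 0.01800/0.02125 ≈ 0.85.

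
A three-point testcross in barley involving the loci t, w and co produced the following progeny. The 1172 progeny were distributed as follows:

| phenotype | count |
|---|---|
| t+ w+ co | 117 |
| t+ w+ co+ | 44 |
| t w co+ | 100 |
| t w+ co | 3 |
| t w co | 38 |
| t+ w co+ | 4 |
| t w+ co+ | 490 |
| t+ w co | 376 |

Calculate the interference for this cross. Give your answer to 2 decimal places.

The two most frequent reciprocal classes, t+ w co and t w+ co+, are the parental types, so the F1 was t+ w co / t w+ co+.
The two rarest classes, t+ w co+ and t w+ co, are the double crossovers. Comparing them with the parentals, only the co allele has switched, so co is the middle locus and the order is w – co – t.
w–co: (217 + 7)/1172 = 0.1911; co–t: (82 + 7)/1172 = 0.0759.
Expected DCO frequency = 0.1911 × 0.0759 ≈ 0.01450; observed = 7/1172 ≈ 0.00597.
Coefficient of coincidence = 0.00597/0.01450 ≈ 0.41; interference = 1 − 0.41 = 0.59.

0.59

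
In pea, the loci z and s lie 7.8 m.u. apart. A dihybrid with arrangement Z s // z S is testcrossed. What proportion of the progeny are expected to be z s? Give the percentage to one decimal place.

A map distance of 7.8 m.u. corresponds to a recombination frequency of 0.078.
The F1 is Z s / z S, so z s is a recombinant gamete class with expected frequency r/2 = 0.078/2 = 0.0390.
That is 0.0390 = 3.9% of the progeny.

3.9%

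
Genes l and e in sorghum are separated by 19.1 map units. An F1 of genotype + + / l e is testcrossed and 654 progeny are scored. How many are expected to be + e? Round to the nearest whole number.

A map distance of 19.1 map units corresponds to a recombination frequency of 0.191.
The F1 is + + / l e, so + e is a recombinant gamete class with expected frequency r/2 = 0.191/2 = 0.0955.
Expected number = 0.0955 × 654 = 62.46 ≈ 62.

62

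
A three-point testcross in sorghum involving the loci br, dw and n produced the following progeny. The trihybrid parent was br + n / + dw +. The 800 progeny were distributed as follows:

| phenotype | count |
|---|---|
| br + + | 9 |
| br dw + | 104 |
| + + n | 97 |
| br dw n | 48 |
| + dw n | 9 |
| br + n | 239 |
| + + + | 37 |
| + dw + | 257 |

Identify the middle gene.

n

The two rarest classes, br + + and + dw n, are the double crossovers. Comparing them with the parentals, only the n allele has switched, so n is the middle locus and the order is br – n – dw.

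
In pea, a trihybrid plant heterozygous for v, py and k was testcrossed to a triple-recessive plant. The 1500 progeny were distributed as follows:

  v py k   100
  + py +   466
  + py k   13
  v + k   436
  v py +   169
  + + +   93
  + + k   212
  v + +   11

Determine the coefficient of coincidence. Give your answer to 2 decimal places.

0.41

The two most frequent reciprocal classes, v + k and + py +, are the parental types, so the F1 was v + k / + py +.
The two rarest classes, v + + and + py k, are the double crossovers. Comparing them with the parentals, only the k allele has switched, so k is the middle locus and the order is v – k – py.
v–k: (381 + 24)/1500 = 0.2700; k–py: (193 + 24)/1500 = 0.1447.
Expected DCO frequency = 0.2700 × 0.1447 ≈ 0.03907; observed = 24/1500 ≈ 0.01600.
Coefficient of coincidence = 0.01600/0.03907 ≈ 0.41.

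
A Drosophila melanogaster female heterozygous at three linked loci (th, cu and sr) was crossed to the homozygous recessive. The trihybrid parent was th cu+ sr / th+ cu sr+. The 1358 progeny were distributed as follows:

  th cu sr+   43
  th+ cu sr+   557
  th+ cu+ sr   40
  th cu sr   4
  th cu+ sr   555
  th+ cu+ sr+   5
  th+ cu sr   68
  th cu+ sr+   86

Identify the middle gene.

cu

The two rarest classes, th cu sr and th+ cu+ sr+, are the double crossovers. Comparing them with the parentals, only the cu allele has switched, so cu is the middle locus and the order is sr – cu – th.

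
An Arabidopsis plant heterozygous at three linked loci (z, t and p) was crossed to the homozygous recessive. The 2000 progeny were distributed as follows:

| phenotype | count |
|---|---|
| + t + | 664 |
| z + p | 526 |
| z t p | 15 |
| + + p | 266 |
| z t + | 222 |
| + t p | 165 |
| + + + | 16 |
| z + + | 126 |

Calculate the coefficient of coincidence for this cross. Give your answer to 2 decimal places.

The two most frequent reciprocal classes, + t + and z + p, are the parental types, so the F1 was + t + / z + p.
The two rarest classes, + + + and z t p, are the double crossovers. Comparing them with the parentals, only the t allele has switched, so t is the middle locus and the order is p – t – z.
p–t: (291 + 31)/2000 = 0.1610; t–z: (488 + 31)/2000 = 0.2595.
Expected DCO frequency = 0.1610 × 0.2595 ≈ 0.04178; observed = 31/2000 ≈ 0.01550.
Coefficient of coincidence = 0.01550/0.04178 ≈ 0.37.

0.37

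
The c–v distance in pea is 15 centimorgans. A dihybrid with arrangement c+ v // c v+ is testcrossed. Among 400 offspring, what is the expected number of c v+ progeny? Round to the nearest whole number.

A map distance of 15 centimorgans corresponds to a recombination frequency of 0.150.
The F1 is c+ v / c v+, so c v+ is a parental gamete class with expected frequency (1 − r)/2 = 0.850/2 = 0.4250.
Expected number = 0.4250 × 400 = 170.00 ≈ 170.

170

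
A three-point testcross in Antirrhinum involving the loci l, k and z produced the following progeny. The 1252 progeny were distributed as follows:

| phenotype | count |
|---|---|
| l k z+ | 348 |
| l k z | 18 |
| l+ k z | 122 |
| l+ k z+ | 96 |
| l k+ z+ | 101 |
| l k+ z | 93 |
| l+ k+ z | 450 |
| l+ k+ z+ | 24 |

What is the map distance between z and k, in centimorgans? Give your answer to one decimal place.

The two most frequent reciprocal classes, l k z+ and l+ k+ z, are the parental types, so the F1 was l k z+ / l+ k+ z.
The two rarest classes, l k z and l+ k+ z+, are the double crossovers. Comparing them with the parentals, only the z allele has switched, so z is the middle locus and the order is l – z – k.
Crossovers in the z–k interval produce the single-crossover classes l k+ z+ and l+ k z (101 + 122 = 223) plus the double crossovers (42).
RF(z–k) = (223 + 42) / 1252 = 265/1252 = 0.2117 → 21.2 centimorgans.

21.2 centimorgans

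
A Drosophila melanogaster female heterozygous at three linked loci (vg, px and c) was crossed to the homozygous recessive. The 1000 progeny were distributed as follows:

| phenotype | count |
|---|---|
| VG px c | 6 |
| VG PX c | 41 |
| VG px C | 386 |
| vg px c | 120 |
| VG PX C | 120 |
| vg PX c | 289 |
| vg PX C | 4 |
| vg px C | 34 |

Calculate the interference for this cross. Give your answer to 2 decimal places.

0.53

The two most frequent reciprocal classes, vg PX c and VG px C, are the parental types, so the F1 was vg PX c / VG px C.
The two rarest classes, vg PX C and VG px c, are the double crossovers. Comparing them with the parentals, only the c allele has switched, so c is the middle locus and the order is vg – c – px.
vg–c: (75 + 10)/1000 = 0.0850; c–px: (240 + 10)/1000 = 0.2500.
Expected DCO frequency = 0.0850 × 0.2500 ≈ 0.02125; observed = 10/1000 ≈ 0.01000.
Coefficient of coincidence = 0.01000/0.02125 ≈ 0.47; interference = 1 − 0.47 = 0.53.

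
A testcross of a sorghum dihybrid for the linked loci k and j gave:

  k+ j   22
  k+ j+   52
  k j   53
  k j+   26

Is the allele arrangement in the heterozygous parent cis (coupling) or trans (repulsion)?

cis

The two most frequent classes are k+ j+ (52) and k j (53); these are the parental (non-recombinant) types.
So the F1 carried k+ j+ on one chromosome and k j on the other — the recessive alleles are on the same chromosome (cis / coupling).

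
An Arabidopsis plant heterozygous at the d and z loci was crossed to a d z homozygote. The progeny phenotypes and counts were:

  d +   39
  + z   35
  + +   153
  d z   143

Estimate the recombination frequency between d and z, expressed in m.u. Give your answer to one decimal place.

The two most frequent classes, + + (153) and d z (143), are the parental types, so the F1 was + + / d z.
The recombinant classes are + z and d +: 35 + 39 = 74.
Recombination frequency = 74/370 = 0.2000 ≈ 20.0%, i.e. 20.0 m.u.

20.0 m.u.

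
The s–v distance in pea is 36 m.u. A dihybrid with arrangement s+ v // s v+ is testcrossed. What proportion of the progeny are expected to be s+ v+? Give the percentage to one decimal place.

A map distance of 36 m.u. corresponds to a recombination frequency of 0.360.
The F1 is s+ v / s v+, so s+ v+ is a recombinant gamete class with expected frequency r/2 = 0.360/2 = 0.1800.
That is 0.1800 = 18.0% of the progeny.

18.0%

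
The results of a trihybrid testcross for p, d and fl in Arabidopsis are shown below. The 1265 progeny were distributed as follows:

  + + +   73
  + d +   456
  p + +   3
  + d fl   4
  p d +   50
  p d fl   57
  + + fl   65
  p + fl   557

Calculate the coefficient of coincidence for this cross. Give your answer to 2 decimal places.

0.53

The two most frequent reciprocal classes, p + fl and + d +, are the parental types, so the F1 was p + fl / + d +.
The two rarest classes, p + + and + d fl, are the double crossovers. Comparing them with the parentals, only the fl allele has switched, so fl is the middle locus and the order is p – fl – d.
p–fl: (115 + 7)/1265 = 0.0964; fl–d: (130 + 7)/1265 = 0.1083.
Expected DCO frequency = 0.0964 × 0.1083 ≈ 0.01044; observed = 7/1265 ≈ 0.00553.
Coefficient of coincidence = 0.00553/0.01044 ≈ 0.53.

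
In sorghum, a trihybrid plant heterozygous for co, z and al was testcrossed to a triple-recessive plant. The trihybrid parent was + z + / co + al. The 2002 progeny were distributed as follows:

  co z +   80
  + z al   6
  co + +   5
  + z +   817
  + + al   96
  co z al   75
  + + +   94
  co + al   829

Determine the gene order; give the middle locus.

al

The two rarest classes, + z al and co + +, are the double crossovers. Comparing them with the parentals, only the al allele has switched, so al is the middle locus and the order is co – al – z.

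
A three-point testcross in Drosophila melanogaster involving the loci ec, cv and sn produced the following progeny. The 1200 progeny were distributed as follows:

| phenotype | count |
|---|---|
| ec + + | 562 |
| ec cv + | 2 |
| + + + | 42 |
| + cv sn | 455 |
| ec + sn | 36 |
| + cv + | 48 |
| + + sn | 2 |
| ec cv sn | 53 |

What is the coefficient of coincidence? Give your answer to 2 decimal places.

The two most frequent reciprocal classes, + cv sn and ec + +, are the parental types, so the F1 was + cv sn / ec + +.
The two rarest classes, + + sn and ec cv +, are the double crossovers. Comparing them with the parentals, only the cv allele has switched, so cv is the middle locus and the order is sn – cv – ec.
sn–cv: (84 + 4)/1200 = 0.0733; cv–ec: (95 + 4)/1200 = 0.0825.
Expected DCO frequency = 0.0733 × 0.0825 ≈ 0.00605; observed = 4/1200 ≈ 0.00333.
Coefficient of coincidence = 0.00333/0.00605 ≈ 0.55.

0.55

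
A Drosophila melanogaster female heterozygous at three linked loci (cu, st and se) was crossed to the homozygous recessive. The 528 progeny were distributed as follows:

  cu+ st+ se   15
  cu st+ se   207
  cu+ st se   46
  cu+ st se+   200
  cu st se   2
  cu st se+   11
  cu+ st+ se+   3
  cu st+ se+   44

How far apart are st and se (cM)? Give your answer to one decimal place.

18.0 cM

The two most frequent reciprocal classes, cu+ st se+ and cu st+ se, are the parental types, so the F1 was cu+ st se+ / cu st+ se.
The two rarest classes, cu+ st+ se+ and cu st se, are the double crossovers. Comparing them with the parentals, only the st allele has switched, so st is the middle locus and the order is se – st – cu.
Crossovers in the se–st interval produce the single-crossover classes cu+ st se and cu st+ se+ (46 + 44 = 90) plus the double crossovers (5).
RF(se–st) = (90 + 5) / 528 = 95/528 = 0.1799 → 18.0 cM.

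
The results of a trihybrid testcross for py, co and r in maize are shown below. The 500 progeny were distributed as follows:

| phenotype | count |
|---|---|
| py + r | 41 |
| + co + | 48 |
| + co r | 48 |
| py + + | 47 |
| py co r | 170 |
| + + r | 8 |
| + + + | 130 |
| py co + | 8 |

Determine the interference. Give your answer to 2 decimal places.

0.31

The two most frequent reciprocal classes, + + + and py co r, are the parental types, so the F1 was + + + / py co r.
The two rarest classes, + + r and py co +, are the double crossovers. Comparing them with the parentals, only the r allele has switched, so r is the middle locus and the order is py – r – co.
py–r: (95 + 16)/500 = 0.2220; r–co: (89 + 16)/500 = 0.2100.
Expected DCO frequency = 0.2220 × 0.2100 ≈ 0.04662; observed = 16/500 ≈ 0.03200.
Coefficient of coincidence = 0.03200/0.04662 ≈ 0.69; interference = 1 − 0.69 = 0.31.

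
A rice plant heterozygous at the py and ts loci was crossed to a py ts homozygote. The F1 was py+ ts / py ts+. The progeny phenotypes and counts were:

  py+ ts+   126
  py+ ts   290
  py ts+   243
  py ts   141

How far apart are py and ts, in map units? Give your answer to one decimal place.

The recombinant classes are py+ ts+ and py ts: 126 + 141 = 267.
Recombination frequency = 267/800 = 0.3337 ≈ 33.4%, i.e. 33.4 map units.

33.4 map units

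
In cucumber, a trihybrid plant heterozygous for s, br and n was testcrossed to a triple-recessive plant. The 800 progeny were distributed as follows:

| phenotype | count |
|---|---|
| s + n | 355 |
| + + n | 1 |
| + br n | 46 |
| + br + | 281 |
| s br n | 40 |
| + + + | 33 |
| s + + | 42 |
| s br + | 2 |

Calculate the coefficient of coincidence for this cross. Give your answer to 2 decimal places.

0.35

The two most frequent reciprocal classes, + br + and s + n, are the parental types, so the F1 was + br + / s + n.
The two rarest classes, s br + and + + n, are the double crossovers. Comparing them with the parentals, only the s allele has switched, so s is the middle locus and the order is br – s – n.
br–s: (73 + 3)/800 = 0.0950; s–n: (88 + 3)/800 = 0.1138.
Expected DCO frequency = 0.0950 × 0.1138 ≈ 0.01081; observed = 3/800 ≈ 0.00375.
Coefficient of coincidence = 0.00375/0.01081 ≈ 0.35.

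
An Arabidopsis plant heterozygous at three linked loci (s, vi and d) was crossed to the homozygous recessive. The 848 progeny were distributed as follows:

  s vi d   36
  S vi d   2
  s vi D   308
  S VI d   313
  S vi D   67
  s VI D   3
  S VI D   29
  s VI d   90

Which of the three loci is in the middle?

vi

The two most frequent reciprocal classes, S VI d and s vi D, are the parental types, so the F1 was S VI d / s vi D.
The two rarest classes, S vi d and s VI D, are the double crossovers. Comparing them with the parentals, only the vi allele has switched, so vi is the middle locus and the order is d – vi – s.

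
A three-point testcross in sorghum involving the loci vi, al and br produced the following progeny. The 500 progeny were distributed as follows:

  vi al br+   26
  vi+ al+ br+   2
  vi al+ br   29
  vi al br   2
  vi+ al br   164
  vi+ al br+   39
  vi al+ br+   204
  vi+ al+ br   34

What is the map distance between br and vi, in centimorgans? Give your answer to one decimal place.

14.4 centimorgans

The two most frequent reciprocal classes, vi al+ br+ and vi+ al br, are the parental types, so the F1 was vi al+ br+ / vi+ al br.
The two rarest classes, vi+ al+ br+ and vi al br, are the double crossovers. Comparing them with the parentals, only the vi allele has switched, so vi is the middle locus and the order is br – vi – al.
Crossovers in the br–vi interval produce the single-crossover classes vi al+ br and vi+ al br+ (29 + 39 = 68) plus the double crossovers (4).
RF(br–vi) = (68 + 4) / 500 = 72/500 = 0.1440 → 14.4 centimorgans.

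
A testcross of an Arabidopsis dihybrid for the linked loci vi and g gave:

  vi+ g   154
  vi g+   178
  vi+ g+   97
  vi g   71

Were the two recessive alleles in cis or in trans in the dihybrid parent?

The two most frequent classes are vi+ g (154) and vi g+ (178); these are the parental (non-recombinant) types.
So the F1 carried vi+ g on one chromosome and vi g+ on the other — the recessive alleles are on opposite chromosomes (trans / repulsion).

trans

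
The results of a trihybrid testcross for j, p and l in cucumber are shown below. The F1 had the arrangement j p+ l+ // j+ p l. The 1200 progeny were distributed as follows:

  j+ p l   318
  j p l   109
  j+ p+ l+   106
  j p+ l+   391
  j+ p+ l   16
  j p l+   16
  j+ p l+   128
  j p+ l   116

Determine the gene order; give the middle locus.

p

The two rarest classes, j p l+ and j+ p+ l, are the double crossovers. Comparing them with the parentals, only the p allele has switched, so p is the middle locus and the order is l – p – j.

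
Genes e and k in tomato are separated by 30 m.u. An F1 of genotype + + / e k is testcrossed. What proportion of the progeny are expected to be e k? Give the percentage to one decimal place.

35.0%

A map distance of 30 m.u. corresponds to a recombination frequency of 0.300.
The F1 is + + / e k, so e k is a parental gamete class with expected frequency (1 − r)/2 = 0.700/2 = 0.3500.
That is 0.3500 = 35.0% of the progeny.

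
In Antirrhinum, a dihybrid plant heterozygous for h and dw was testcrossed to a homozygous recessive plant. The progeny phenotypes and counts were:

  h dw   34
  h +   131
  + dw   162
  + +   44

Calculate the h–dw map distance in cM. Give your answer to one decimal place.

21.0 cM

The two most frequent classes, + dw (162) and h + (131), are the parental types, so the F1 was + dw / h +.
The recombinant classes are + + and h dw: 44 + 34 = 78.
Recombination frequency = 78/371 = 0.2102 ≈ 21.0%, i.e. 21.0 cM.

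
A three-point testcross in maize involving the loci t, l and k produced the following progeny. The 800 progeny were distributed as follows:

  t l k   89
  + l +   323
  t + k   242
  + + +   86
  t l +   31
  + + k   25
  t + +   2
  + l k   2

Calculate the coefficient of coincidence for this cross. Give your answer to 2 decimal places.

The two most frequent reciprocal classes, + l + and t + k, are the parental types, so the F1 was + l + / t + k.
The two rarest classes, + l k and t + +, are the double crossovers. Comparing them with the parentals, only the k allele has switched, so k is the middle locus and the order is l – k – t.
l–k: (175 + 4)/800 = 0.2238; k–t: (56 + 4)/800 = 0.0750.
Expected DCO frequency = 0.2238 × 0.0750 ≈ 0.01678; observed = 4/800 ≈ 0.00500.
Coefficient of coincidence = 0.00500/0.01678 ≈ 0.30.

0.30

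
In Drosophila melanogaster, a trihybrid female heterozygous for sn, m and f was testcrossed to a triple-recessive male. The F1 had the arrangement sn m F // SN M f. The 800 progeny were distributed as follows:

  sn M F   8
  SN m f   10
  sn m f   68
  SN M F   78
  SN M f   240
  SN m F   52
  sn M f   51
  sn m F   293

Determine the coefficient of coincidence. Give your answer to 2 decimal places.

0.73

The two rarest classes, sn M F and SN m f, are the double crossovers. Comparing them with the parentals, only the m allele has switched, so m is the middle locus and the order is sn – m – f.
sn–m: (103 + 18)/800 = 0.1512; m–f: (146 + 18)/800 = 0.2050.
Expected DCO frequency = 0.1512 × 0.2050 ≈ 0.03100; observed = 18/800 ≈ 0.02250.
Coefficient of coincidence = 0.02250/0.03100 ≈ 0.73.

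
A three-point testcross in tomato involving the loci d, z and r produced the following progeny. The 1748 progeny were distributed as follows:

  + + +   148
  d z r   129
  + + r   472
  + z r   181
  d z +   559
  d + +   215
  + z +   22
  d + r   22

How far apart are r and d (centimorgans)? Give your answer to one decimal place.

The two most frequent reciprocal classes, + + r and d z +, are the parental types, so the F1 was + + r / d z +.
The two rarest classes, d + r and + z +, are the double crossovers. Comparing them with the parentals, only the d allele has switched, so d is the middle locus and the order is z – d – r.
Crossovers in the d–r interval produce the single-crossover classes + + + and d z r (148 + 129 = 277) plus the double crossovers (44).
RF(d–r) = (277 + 44) / 1748 = 321/1748 = 0.1836 → 18.4 centimorgans.

18.4 centimorgans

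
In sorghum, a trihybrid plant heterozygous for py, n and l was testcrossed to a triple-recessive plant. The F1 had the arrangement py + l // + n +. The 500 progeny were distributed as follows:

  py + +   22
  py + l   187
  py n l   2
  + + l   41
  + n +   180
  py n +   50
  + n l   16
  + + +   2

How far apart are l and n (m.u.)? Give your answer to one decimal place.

The two rarest classes, py n l and + + +, are the double crossovers. Comparing them with the parentals, only the n allele has switched, so n is the middle locus and the order is l – n – py.
Crossovers in the l–n interval produce the single-crossover classes py + + and + n l (22 + 16 = 38) plus the double crossovers (4).
RF(l–n) = (38 + 4) / 500 = 42/500 = 0.0840 → 8.4 m.u.

8.4 m.u.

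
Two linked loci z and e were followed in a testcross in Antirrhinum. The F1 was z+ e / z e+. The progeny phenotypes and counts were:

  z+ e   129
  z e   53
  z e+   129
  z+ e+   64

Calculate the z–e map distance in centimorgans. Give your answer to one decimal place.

The recombinant classes are z+ e+ and z e: 64 + 53 = 117.
Recombination frequency = 117/375 = 0.3120 ≈ 31.2%, i.e. 31.2 centimorgans.

31.2 centimorgans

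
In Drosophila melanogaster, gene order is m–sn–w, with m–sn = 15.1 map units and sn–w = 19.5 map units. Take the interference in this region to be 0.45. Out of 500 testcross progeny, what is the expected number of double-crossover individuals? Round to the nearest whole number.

8

Map distances give recombination frequencies of 0.151 and 0.195 for the two intervals.
With interference 0.45 (so coincidence = 0.55), expected double-crossover frequency = 0.151 × 0.195 × 0.55 = 0.01619.
Expected number = 0.01619 × 500 = 8.10 ≈ 8.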